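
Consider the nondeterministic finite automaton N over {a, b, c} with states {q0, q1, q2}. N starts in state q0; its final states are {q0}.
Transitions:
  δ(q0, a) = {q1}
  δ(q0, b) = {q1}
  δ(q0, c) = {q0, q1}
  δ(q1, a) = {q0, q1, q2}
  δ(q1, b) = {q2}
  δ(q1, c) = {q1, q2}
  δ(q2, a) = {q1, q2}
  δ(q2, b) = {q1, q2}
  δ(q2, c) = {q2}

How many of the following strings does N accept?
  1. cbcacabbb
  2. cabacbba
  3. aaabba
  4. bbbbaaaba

cbcacabbb: rejected
cabacbba: accepted
aaabba: accepted
bbbbaaaba: accepted

3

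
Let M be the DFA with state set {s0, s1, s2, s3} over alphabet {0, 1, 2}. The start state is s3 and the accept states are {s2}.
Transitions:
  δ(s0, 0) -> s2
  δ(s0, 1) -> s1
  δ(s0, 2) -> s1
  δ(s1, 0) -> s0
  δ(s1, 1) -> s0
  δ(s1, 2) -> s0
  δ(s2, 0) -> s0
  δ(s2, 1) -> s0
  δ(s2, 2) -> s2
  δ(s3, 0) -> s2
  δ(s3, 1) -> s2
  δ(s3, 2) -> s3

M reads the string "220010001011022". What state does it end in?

s3 --2--> s3
s3 --2--> s3
s3 --0--> s2
s2 --0--> s0
s0 --1--> s1
s1 --0--> s0
s0 --0--> s2
s2 --0--> s0
s0 --1--> s1
s1 --0--> s0
s0 --1--> s1
s1 --1--> s0
s0 --0--> s2
s2 --2--> s2
s2 --2--> s2

s2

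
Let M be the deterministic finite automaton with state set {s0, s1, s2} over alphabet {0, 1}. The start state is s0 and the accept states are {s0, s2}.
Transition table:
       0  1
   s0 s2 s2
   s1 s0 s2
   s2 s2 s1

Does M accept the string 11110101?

rejected

s0 --1--> s2
s2 --1--> s1
s1 --1--> s2
s2 --1--> s1
s1 --0--> s0
s0 --1--> s2
s2 --0--> s2
s2 --1--> s1
End in state s1, which is not an accepting state.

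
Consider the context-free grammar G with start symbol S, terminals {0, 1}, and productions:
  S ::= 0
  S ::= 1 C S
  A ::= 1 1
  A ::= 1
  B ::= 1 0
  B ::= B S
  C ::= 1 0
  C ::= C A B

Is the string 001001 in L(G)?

no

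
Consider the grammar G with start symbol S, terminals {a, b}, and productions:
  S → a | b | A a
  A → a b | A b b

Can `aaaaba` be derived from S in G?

no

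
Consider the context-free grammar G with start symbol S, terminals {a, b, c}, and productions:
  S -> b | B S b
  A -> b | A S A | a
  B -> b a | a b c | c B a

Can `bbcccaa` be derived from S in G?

no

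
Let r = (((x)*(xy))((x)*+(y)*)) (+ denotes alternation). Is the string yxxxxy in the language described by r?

no

No split of yxxxxy into u·v has ((x)*(xy)) matching u and ((x)*+(y)*) matching v.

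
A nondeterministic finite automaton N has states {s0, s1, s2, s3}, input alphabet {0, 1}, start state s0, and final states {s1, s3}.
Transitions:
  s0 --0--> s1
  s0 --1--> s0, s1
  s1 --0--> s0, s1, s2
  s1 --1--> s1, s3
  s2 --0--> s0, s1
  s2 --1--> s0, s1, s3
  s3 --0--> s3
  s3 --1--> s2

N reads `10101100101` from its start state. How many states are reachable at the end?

4

Start: {s0}
read 1: {s0, s1}
read 0: {s0, s1, s2}
read 1: {s0, s1, s3}
read 0: {s0, s1, s2, s3}
read 1: {s0, s1, s2, s3}
read 1: {s0, s1, s2, s3}
read 0: {s0, s1, s2, s3}
read 0: {s0, s1, s2, s3}
read 1: {s0, s1, s2, s3}
read 0: {s0, s1, s2, s3}
read 1: {s0, s1, s2, s3}
Final reachable set {s0, s1, s2, s3} has 4 states.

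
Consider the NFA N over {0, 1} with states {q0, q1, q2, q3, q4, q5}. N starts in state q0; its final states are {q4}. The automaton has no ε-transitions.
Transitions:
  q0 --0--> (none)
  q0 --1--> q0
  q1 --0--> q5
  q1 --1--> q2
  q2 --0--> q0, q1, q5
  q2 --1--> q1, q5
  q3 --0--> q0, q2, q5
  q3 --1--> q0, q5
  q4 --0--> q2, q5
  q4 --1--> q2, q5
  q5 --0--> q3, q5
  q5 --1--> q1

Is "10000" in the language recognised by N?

rejected

Start: {q0}
read 1: {q0}
read 0: {}
The reachable set is empty and stays empty for the remaining 3 symbols.
Reachable ∩ accepting = {} — empty.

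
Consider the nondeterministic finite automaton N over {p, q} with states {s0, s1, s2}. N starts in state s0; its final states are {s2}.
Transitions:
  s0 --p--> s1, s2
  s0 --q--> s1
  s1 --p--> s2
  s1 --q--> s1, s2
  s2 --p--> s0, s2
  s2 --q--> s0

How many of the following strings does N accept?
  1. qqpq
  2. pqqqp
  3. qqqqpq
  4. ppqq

qqpq: rejected
pqqqp: accepted
qqqqpq: accepted
ppqq: accepted

3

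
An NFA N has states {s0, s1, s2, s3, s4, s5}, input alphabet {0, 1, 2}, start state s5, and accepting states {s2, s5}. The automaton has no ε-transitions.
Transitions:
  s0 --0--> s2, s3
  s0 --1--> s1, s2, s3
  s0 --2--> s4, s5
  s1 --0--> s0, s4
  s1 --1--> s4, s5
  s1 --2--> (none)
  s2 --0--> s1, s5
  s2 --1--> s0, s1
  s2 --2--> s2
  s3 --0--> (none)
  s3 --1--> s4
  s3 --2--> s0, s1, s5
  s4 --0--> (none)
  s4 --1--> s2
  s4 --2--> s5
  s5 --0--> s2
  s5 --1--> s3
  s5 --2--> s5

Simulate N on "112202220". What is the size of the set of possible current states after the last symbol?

2

Start: {s5}
read 1: {s3}
read 1: {s4}
read 2: {s5}
read 2: {s5}
read 0: {s2}
read 2: {s2}
read 2: {s2}
read 2: {s2}
read 0: {s1, s5}
Final reachable set {s1, s5} has 2 states.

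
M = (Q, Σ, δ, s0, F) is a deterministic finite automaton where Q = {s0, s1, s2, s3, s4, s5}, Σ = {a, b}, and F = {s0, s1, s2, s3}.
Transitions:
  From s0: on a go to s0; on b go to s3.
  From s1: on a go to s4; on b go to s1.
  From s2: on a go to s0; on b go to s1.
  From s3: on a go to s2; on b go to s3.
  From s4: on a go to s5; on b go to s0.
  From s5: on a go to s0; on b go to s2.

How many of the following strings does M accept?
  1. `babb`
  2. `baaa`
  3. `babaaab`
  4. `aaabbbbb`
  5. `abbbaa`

5

`babb`: accepted
`baaa`: accepted
`babaaab`: accepted
`aaabbbbb`: accepted
`abbbaa`: accepted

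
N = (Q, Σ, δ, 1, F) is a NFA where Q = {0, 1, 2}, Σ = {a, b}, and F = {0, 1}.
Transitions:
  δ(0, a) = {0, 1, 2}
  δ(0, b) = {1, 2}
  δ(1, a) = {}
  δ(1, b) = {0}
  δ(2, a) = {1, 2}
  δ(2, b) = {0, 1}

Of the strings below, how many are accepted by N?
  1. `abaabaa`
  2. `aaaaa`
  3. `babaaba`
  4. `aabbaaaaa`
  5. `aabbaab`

`abaabaa`: rejected
`aaaaa`: rejected
`babaaba`: accepted
`aabbaaaaa`: rejected
`aabbaab`: rejected

1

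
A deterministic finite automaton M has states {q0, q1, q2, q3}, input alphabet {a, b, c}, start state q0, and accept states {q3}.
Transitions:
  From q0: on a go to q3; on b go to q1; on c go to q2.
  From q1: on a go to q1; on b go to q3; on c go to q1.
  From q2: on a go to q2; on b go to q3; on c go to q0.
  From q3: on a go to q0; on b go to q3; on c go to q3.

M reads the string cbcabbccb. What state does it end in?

q0 --c--> q2
q2 --b--> q3
q3 --c--> q3
q3 --a--> q0
q0 --b--> q1
q1 --b--> q3
q3 --c--> q3
q3 --c--> q3
q3 --b--> q3

q3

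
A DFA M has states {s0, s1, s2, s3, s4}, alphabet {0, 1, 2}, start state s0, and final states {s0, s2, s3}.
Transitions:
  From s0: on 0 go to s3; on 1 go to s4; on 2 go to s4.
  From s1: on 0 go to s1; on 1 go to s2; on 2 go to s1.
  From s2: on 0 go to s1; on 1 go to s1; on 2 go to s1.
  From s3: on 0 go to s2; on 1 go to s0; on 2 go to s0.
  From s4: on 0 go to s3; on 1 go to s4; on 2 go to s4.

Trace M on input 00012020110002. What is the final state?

s0 --0--> s3
s3 --0--> s2
s2 --0--> s1
s1 --1--> s2
s2 --2--> s1
s1 --0--> s1
s1 --2--> s1
s1 --0--> s1
s1 --1--> s2
s2 --1--> s1
s1 --0--> s1
s1 --0--> s1
s1 --0--> s1
s1 --2--> s1

s1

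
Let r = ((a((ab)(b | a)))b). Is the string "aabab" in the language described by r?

Split as aaba·b: (a((ab)(b|a))) matches aaba and b matches b.

yes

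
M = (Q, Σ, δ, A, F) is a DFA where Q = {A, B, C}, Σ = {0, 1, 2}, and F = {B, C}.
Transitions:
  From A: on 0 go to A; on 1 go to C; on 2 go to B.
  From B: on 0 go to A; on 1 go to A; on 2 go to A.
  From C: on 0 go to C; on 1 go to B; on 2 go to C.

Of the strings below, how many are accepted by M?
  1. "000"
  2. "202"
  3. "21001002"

2

"000": rejected
"202": accepted
"21001002": accepted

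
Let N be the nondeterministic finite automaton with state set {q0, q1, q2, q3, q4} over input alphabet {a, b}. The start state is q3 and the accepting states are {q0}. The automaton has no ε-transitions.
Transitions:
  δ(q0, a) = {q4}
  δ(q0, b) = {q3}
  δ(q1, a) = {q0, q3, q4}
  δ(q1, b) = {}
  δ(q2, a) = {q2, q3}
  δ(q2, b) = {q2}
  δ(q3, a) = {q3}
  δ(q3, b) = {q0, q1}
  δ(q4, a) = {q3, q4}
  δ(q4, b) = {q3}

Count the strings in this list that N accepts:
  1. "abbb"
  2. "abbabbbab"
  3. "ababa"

3

"abbb": accepted
"abbabbbab": accepted
"ababa": accepted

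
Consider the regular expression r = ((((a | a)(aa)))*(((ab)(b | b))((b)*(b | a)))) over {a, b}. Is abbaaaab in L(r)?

No split of abbaaaab into u·v has (((a|a)(aa)))* matching u and (((ab)(b|b))((b)*(b|a))) matching v.

no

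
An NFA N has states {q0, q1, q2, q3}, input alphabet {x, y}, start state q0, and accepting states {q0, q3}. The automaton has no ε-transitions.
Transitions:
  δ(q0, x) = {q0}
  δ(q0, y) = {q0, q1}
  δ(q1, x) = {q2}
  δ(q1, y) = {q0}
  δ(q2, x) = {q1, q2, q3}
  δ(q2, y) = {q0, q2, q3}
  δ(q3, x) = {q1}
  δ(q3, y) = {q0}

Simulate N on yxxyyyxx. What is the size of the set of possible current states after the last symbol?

4

Start: {q0}
read y: {q0, q1}
read x: {q0, q2}
read x: {q0, q1, q2, q3}
read y: {q0, q1, q2, q3}
read y: {q0, q1, q2, q3}
read y: {q0, q1, q2, q3}
read x: {q0, q1, q2, q3}
read x: {q0, q1, q2, q3}
Final reachable set {q0, q1, q2, q3} has 4 states.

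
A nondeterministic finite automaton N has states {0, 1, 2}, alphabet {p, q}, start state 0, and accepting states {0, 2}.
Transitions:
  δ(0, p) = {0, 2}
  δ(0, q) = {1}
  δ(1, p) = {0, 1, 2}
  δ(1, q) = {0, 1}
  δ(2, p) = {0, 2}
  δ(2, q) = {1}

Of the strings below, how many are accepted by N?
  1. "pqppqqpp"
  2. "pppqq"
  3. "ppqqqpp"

"pqppqqpp": accepted
"pppqq": accepted
"ppqqqpp": accepted

3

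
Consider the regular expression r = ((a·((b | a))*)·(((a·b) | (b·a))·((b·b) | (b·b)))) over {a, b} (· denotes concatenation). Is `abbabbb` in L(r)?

yes

Split as abb·abbb: (a·((b|a))*) matches abb and (((a·b)|(b·a))·((b·b)|(b·b))) matches abbb.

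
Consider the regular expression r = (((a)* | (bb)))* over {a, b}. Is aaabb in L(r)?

Split into 4 pieces a · a · a · bb; each matches ((a)*|(bb)).

yes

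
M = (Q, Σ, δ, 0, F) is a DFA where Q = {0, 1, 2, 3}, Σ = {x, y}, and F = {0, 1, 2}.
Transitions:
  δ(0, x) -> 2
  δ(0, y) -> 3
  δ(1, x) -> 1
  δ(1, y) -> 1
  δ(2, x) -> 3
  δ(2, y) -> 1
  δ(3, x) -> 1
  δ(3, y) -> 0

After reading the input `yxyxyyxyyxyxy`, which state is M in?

1

0 --y--> 3
3 --x--> 1
1 --y--> 1
1 --x--> 1
1 --y--> 1
1 --y--> 1
1 --x--> 1
1 --y--> 1
1 --y--> 1
1 --x--> 1
1 --y--> 1
1 --x--> 1
1 --y--> 1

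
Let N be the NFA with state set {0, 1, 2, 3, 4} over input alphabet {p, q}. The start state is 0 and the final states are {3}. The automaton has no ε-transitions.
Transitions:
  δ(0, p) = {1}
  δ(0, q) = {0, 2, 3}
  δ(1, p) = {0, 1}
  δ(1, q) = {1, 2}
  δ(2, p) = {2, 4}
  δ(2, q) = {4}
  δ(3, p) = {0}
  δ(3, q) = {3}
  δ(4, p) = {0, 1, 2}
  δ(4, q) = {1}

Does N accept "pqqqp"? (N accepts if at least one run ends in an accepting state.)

rejected

Start: {0}
read p: {1}
read q: {1, 2}
read q: {1, 2, 4}
read q: {1, 2, 4}
read p: {0, 1, 2, 4}
Reachable ∩ accepting = {} — empty.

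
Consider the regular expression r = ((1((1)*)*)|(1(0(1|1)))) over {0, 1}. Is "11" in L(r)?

The left alternative (1((1)*)*) matches 11.

yes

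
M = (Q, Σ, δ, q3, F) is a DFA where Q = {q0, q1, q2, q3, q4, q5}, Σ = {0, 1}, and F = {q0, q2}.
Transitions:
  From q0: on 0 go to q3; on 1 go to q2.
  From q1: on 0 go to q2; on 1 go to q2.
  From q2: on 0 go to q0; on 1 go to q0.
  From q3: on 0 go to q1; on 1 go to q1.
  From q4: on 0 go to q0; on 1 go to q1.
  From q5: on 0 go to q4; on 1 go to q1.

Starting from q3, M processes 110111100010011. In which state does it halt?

q0

q3 --1--> q1
q1 --1--> q2
q2 --0--> q0
q0 --1--> q2
q2 --1--> q0
q0 --1--> q2
q2 --1--> q0
q0 --0--> q3
q3 --0--> q1
q1 --0--> q2
q2 --1--> q0
q0 --0--> q3
q3 --0--> q1
q1 --1--> q2
q2 --1--> q0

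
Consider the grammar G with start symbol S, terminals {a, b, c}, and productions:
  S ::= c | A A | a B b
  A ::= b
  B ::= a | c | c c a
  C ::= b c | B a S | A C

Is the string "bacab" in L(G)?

no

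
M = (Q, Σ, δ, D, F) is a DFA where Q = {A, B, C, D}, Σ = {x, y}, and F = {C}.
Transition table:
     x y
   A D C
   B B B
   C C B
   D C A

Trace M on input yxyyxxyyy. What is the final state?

D --y--> A
A --x--> D
D --y--> A
A --y--> C
C --x--> C
C --x--> C
C --y--> B
B --y--> B
B --y--> B

B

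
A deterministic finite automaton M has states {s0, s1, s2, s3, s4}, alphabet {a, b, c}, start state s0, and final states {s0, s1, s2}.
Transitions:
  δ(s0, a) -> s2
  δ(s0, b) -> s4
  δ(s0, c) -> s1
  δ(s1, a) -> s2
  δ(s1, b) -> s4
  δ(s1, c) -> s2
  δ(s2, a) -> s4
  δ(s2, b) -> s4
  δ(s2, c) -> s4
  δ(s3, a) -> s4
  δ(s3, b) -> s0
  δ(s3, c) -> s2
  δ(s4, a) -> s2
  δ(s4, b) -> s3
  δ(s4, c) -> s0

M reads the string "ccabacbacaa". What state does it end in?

s0 --c--> s1
s1 --c--> s2
s2 --a--> s4
s4 --b--> s3
s3 --a--> s4
s4 --c--> s0
s0 --b--> s4
s4 --a--> s2
s2 --c--> s4
s4 --a--> s2
s2 --a--> s4

s4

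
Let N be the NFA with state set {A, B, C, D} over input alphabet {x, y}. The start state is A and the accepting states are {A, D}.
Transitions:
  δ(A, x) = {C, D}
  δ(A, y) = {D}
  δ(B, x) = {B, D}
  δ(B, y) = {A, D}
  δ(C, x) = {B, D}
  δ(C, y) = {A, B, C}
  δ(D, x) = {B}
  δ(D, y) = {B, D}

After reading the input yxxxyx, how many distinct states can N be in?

3

Start: {A}
read y: {D}
read x: {B}
read x: {B, D}
read x: {B, D}
read y: {A, B, D}
read x: {B, C, D}
Final reachable set {B, C, D} has 3 states.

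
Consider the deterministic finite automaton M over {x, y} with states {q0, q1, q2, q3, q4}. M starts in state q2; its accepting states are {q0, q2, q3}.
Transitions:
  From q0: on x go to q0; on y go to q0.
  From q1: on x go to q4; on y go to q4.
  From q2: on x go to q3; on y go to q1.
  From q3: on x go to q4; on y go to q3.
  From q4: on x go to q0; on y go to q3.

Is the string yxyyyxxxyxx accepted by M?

q2 --y--> q1
q1 --x--> q4
q4 --y--> q3
q3 --y--> q3
q3 --y--> q3
q3 --x--> q4
q4 --x--> q0
q0 --x--> q0
q0 --y--> q0
q0 --x--> q0
q0 --x--> q0
End in state q0, which is an accepting state.

accepted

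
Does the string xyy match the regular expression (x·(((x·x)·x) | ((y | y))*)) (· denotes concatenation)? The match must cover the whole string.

yes

Split as x·yy: x matches x and (((x·x)·x)|((y|y))*) matches yy.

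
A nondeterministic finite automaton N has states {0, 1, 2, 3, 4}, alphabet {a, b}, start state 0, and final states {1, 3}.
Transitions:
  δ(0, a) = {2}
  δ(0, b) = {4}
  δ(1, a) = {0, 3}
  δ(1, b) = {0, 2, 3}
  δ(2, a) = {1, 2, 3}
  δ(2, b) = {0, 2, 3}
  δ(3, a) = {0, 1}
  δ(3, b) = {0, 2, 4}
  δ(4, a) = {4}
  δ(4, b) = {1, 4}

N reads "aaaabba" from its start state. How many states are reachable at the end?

5

Start: {0}
read a: {2}
read a: {1, 2, 3}
read a: {0, 1, 2, 3}
read a: {0, 1, 2, 3}
read b: {0, 2, 3, 4}
read b: {0, 1, 2, 3, 4}
read a: {0, 1, 2, 3, 4}
Final reachable set {0, 1, 2, 3, 4} has 5 states.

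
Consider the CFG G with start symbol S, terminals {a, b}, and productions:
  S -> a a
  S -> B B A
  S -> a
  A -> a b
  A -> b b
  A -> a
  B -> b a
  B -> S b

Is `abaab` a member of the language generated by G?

no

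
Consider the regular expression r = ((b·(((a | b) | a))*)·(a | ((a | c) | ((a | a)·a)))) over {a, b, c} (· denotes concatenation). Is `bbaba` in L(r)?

yes

Split as bbab·a: (b·(((a|b)|a))*) matches bbab and (a|((a|c)|((a|a)·a))) matches a.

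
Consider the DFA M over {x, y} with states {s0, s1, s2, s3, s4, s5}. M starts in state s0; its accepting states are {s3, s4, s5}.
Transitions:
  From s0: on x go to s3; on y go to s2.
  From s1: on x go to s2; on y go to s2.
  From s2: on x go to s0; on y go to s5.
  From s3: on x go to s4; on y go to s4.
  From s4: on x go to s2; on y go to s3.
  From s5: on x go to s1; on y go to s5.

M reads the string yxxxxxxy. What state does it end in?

s0 --y--> s2
s2 --x--> s0
s0 --x--> s3
s3 --x--> s4
s4 --x--> s2
s2 --x--> s0
s0 --x--> s3
s3 --y--> s4

s4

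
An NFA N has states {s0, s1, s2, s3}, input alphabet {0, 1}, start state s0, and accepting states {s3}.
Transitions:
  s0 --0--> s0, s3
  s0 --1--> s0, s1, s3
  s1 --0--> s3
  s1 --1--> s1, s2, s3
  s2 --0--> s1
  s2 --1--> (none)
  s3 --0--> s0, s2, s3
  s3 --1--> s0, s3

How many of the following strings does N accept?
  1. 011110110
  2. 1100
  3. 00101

011110110: accepted
1100: accepted
00101: accepted

3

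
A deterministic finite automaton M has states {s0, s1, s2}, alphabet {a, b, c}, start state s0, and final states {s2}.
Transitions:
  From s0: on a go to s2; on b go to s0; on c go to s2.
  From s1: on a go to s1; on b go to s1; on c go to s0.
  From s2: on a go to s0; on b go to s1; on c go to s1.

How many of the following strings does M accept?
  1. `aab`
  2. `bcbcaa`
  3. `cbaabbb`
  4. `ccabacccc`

`aab`: rejected
`bcbcaa`: rejected
`cbaabbb`: rejected
`ccabacccc`: rejected

0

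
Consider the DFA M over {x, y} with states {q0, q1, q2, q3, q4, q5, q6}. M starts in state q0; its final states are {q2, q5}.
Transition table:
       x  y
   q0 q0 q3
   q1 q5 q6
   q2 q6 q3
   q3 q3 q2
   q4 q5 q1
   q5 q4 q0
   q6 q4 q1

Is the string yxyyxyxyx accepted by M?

q0 --y--> q3
q3 --x--> q3
q3 --y--> q2
q2 --y--> q3
q3 --x--> q3
q3 --y--> q2
q2 --x--> q6
q6 --y--> q1
q1 --x--> q5
End in state q5, which is an accepting state.

accepted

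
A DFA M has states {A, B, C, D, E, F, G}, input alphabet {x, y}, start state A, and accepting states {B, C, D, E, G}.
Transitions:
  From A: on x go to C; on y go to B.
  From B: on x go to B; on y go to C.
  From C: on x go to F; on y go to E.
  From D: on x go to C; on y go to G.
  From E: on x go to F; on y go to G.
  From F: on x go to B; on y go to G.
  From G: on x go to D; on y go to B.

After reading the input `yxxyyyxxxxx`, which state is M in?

B

A --y--> B
B --x--> B
B --x--> B
B --y--> C
C --y--> E
E --y--> G
G --x--> D
D --x--> C
C --x--> F
F --x--> B
B --x--> B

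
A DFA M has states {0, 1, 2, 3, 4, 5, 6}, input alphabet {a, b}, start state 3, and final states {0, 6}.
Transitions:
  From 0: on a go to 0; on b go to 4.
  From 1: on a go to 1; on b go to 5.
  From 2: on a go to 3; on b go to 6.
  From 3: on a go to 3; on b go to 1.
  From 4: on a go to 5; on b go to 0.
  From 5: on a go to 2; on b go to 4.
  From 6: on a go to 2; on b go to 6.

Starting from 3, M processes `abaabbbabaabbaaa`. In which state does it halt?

3

3 --a--> 3
3 --b--> 1
1 --a--> 1
1 --a--> 1
1 --b--> 5
5 --b--> 4
4 --b--> 0
0 --a--> 0
0 --b--> 4
4 --a--> 5
5 --a--> 2
2 --b--> 6
6 --b--> 6
6 --a--> 2
2 --a--> 3
3 --a--> 3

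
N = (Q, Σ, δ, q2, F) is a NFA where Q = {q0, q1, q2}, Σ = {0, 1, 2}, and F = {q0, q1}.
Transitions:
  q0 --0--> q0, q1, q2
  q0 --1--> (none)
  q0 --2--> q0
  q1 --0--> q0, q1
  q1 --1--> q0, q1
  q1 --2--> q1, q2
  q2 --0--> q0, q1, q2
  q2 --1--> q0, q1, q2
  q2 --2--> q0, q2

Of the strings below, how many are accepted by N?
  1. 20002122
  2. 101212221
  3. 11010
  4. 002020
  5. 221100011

20002122: accepted
101212221: accepted
11010: accepted
002020: accepted
221100011: accepted

5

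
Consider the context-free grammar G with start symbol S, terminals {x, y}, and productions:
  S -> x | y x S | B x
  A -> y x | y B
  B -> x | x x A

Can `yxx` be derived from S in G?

S ⇒ yxS ⇒ yxx

yes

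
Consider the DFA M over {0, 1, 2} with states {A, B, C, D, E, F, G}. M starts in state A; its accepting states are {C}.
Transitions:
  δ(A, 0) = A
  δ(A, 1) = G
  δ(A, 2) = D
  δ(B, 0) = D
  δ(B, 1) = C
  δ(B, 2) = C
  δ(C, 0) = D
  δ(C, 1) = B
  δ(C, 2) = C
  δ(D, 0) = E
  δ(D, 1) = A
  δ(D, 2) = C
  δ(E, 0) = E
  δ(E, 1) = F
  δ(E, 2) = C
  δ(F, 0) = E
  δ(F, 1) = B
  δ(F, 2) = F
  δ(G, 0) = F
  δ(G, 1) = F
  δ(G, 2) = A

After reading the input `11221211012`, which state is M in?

D

A --1--> G
G --1--> F
F --2--> F
F --2--> F
F --1--> B
B --2--> C
C --1--> B
B --1--> C
C --0--> D
D --1--> A
A --2--> D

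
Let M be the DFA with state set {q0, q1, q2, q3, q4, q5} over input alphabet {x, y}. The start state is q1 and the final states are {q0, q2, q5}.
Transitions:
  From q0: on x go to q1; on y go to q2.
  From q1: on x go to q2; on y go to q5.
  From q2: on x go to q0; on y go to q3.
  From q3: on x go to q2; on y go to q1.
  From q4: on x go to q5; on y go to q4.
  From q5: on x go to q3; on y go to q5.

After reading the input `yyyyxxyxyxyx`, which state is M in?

q2

q1 --y--> q5
q5 --y--> q5
q5 --y--> q5
q5 --y--> q5
q5 --x--> q3
q3 --x--> q2
q2 --y--> q3
q3 --x--> q2
q2 --y--> q3
q3 --x--> q2
q2 --y--> q3
q3 --x--> q2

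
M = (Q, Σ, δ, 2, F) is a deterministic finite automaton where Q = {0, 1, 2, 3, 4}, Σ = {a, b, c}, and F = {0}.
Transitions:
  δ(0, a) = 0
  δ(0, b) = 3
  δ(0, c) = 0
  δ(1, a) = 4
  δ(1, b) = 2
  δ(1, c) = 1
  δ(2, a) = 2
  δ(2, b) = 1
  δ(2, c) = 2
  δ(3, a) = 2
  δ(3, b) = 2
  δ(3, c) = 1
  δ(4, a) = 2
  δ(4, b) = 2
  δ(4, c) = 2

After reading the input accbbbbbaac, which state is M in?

2

2 --a--> 2
2 --c--> 2
2 --c--> 2
2 --b--> 1
1 --b--> 2
2 --b--> 1
1 --b--> 2
2 --b--> 1
1 --a--> 4
4 --a--> 2
2 --c--> 2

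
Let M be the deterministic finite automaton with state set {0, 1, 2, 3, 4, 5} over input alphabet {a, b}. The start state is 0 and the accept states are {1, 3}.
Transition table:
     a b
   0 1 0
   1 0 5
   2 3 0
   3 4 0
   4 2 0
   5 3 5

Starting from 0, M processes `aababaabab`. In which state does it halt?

0 --a--> 1
1 --a--> 0
0 --b--> 0
0 --a--> 1
1 --b--> 5
5 --a--> 3
3 --a--> 4
4 --b--> 0
0 --a--> 1
1 --b--> 5

5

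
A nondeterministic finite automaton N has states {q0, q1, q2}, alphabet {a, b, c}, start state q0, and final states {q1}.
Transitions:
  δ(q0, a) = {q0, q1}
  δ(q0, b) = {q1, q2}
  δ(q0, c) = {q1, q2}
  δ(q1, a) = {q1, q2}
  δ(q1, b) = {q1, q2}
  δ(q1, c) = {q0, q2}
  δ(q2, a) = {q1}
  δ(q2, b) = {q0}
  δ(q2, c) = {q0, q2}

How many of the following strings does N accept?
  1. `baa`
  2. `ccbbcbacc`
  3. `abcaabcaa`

3

`baa`: accepted
`ccbbcbacc`: accepted
`abcaabcaa`: accepted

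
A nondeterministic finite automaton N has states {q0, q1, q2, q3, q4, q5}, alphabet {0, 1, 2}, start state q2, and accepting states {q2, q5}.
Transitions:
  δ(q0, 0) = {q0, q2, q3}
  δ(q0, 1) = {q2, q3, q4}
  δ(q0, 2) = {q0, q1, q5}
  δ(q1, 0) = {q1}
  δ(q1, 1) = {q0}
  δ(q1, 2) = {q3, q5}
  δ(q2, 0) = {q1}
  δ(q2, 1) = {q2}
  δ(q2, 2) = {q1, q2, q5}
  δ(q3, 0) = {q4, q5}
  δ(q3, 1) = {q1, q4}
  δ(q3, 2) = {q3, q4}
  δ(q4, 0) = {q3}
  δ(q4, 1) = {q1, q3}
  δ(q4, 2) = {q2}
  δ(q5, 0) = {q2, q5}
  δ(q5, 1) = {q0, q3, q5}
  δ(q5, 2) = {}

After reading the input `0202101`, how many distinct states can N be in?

Start: {q2}
read 0: {q1}
read 2: {q3, q5}
read 0: {q2, q4, q5}
read 2: {q1, q2, q5}
read 1: {q0, q2, q3, q5}
read 0: {q0, q1, q2, q3, q4, q5}
read 1: {q0, q1, q2, q3, q4, q5}
Final reachable set {q0, q1, q2, q3, q4, q5} has 6 states.

6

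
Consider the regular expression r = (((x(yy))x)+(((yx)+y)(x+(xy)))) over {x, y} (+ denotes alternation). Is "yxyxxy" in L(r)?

Neither ((x(yy))x) nor (((yx)+y)(x+(xy))) matches yxyxxy.

no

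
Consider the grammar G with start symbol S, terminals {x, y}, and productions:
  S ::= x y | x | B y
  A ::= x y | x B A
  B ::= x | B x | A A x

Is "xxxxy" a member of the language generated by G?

S ⇒ By ⇒ Bxy ⇒ Bxxy ⇒ Bxxxy ⇒ xxxxy

yes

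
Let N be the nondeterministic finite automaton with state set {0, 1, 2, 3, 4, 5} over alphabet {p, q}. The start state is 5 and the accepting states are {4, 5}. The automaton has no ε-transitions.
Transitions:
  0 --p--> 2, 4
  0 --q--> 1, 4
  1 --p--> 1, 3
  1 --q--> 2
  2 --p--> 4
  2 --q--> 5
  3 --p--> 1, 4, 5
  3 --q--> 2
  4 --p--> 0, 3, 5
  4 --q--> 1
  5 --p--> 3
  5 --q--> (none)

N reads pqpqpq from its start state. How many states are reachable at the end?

1

Start: {5}
read p: {3}
read q: {2}
read p: {4}
read q: {1}
read p: {1, 3}
read q: {2}
Final reachable set {2} has 1 state.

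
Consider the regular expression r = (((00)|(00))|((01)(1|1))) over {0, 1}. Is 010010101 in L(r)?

no

Neither ((00)|(00)) nor ((01)(1|1)) matches 010010101.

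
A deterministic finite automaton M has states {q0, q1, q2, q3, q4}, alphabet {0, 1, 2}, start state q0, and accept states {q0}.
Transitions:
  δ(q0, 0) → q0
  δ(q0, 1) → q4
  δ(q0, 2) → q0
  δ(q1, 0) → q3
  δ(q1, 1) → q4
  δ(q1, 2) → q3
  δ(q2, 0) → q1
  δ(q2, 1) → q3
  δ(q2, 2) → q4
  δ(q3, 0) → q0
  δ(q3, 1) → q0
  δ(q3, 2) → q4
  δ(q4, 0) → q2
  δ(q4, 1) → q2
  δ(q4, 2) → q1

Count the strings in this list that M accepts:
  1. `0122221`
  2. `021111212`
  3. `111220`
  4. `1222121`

0

`0122221`: rejected
`021111212`: rejected
`111220`: rejected
`1222121`: rejected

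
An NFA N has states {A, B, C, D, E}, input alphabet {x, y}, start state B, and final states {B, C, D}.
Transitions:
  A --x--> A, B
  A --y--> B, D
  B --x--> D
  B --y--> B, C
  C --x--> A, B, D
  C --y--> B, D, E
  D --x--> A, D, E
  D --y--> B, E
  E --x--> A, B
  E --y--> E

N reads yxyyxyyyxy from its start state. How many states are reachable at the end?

Start: {B}
read y: {B, C}
read x: {A, B, D}
read y: {B, C, D, E}
read y: {B, C, D, E}
read x: {A, B, D, E}
read y: {B, C, D, E}
read y: {B, C, D, E}
read y: {B, C, D, E}
read x: {A, B, D, E}
read y: {B, C, D, E}
Final reachable set {B, C, D, E} has 4 states.

4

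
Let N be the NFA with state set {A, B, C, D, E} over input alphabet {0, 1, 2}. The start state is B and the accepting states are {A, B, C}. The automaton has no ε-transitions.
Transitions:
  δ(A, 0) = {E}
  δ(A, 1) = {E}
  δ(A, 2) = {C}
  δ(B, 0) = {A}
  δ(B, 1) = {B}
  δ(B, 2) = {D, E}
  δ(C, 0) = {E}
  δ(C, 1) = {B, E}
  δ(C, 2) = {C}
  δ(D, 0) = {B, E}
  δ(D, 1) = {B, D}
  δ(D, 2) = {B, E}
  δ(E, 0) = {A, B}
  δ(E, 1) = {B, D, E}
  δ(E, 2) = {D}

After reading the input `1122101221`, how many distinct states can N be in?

3

Start: {B}
read 1: {B}
read 1: {B}
read 2: {D, E}
read 2: {B, D, E}
read 1: {B, D, E}
read 0: {A, B, E}
read 1: {B, D, E}
read 2: {B, D, E}
read 2: {B, D, E}
read 1: {B, D, E}
Final reachable set {B, D, E} has 3 states.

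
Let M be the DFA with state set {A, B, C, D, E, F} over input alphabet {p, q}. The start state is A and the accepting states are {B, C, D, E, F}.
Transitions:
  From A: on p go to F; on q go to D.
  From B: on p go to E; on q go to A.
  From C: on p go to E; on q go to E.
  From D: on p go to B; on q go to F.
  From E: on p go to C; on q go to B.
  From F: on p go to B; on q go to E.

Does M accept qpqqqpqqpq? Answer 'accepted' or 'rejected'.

rejected

A --q--> D
D --p--> B
B --q--> A
A --q--> D
D --q--> F
F --p--> B
B --q--> A
A --q--> D
D --p--> B
B --q--> A
End in state A, which is not an accepting state.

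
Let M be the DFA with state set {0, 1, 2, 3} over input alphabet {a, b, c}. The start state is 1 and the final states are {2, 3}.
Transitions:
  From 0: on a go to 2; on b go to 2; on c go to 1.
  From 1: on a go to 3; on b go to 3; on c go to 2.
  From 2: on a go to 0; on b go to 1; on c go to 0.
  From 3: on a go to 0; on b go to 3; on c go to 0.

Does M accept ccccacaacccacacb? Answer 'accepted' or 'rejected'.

1 --c--> 2
2 --c--> 0
0 --c--> 1
1 --c--> 2
2 --a--> 0
0 --c--> 1
1 --a--> 3
3 --a--> 0
0 --c--> 1
1 --c--> 2
2 --c--> 0
0 --a--> 2
2 --c--> 0
0 --a--> 2
2 --c--> 0
0 --b--> 2
End in state 2, which is an accepting state.

accepted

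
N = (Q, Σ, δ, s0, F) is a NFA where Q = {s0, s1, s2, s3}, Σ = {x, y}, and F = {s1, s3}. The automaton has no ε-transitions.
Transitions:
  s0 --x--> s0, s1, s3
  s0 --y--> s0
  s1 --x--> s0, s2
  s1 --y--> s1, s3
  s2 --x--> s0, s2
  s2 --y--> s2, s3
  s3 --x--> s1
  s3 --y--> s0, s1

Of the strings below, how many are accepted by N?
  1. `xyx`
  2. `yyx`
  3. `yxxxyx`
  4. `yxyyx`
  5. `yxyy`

`xyx`: accepted
`yyx`: accepted
`yxxxyx`: accepted
`yxyyx`: accepted
`yxyy`: accepted

5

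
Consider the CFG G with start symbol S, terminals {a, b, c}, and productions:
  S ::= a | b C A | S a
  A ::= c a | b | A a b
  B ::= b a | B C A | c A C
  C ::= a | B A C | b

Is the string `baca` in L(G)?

yes

S ⇒ bCA ⇒ baA ⇒ baca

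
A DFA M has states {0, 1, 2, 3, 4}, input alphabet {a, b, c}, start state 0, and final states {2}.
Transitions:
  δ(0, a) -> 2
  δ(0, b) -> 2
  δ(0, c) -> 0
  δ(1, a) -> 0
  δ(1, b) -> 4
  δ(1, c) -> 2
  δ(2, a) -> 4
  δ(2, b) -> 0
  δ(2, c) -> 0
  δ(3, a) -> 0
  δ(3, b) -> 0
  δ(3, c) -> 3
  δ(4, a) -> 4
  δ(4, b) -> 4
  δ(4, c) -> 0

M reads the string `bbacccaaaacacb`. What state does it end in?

2

0 --b--> 2
2 --b--> 0
0 --a--> 2
2 --c--> 0
0 --c--> 0
0 --c--> 0
0 --a--> 2
2 --a--> 4
4 --a--> 4
4 --a--> 4
4 --c--> 0
0 --a--> 2
2 --c--> 0
0 --b--> 2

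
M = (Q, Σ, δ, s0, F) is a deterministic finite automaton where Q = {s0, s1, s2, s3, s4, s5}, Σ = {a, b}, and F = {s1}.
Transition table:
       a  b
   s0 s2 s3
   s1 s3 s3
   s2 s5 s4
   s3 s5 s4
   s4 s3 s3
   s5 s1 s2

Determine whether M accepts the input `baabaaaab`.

s0 --b--> s3
s3 --a--> s5
s5 --a--> s1
s1 --b--> s3
s3 --a--> s5
s5 --a--> s1
s1 --a--> s3
s3 --a--> s5
s5 --b--> s2
End in state s2, which is not an accepting state.

rejected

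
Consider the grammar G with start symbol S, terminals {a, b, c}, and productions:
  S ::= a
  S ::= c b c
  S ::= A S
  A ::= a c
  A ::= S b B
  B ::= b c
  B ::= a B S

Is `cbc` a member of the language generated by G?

S ⇒ cbc

yes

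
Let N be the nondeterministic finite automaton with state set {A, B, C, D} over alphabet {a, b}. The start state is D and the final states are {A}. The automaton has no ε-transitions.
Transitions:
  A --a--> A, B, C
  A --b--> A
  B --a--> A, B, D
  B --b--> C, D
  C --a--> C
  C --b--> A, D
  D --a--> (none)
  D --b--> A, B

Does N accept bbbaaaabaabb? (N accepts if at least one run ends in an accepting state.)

accepted

Start: {D}
read b: {A, B}
read b: {A, C, D}
read b: {A, B, D}
read a: {A, B, C, D}
read a: {A, B, C, D}
read a: {A, B, C, D}
read a: {A, B, C, D}
read b: {A, B, C, D}
read a: {A, B, C, D}
read a: {A, B, C, D}
read b: {A, B, C, D}
read b: {A, B, C, D}
Reachable ∩ accepting = {A} — nonempty.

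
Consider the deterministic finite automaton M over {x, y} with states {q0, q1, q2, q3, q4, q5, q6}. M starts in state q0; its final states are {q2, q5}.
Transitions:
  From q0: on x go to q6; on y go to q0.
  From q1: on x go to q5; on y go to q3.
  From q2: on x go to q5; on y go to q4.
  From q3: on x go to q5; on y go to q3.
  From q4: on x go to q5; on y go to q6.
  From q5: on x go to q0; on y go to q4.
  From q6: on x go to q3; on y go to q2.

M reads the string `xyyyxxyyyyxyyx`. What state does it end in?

q3

q0 --x--> q6
q6 --y--> q2
q2 --y--> q4
q4 --y--> q6
q6 --x--> q3
q3 --x--> q5
q5 --y--> q4
q4 --y--> q6
q6 --y--> q2
q2 --y--> q4
q4 --x--> q5
q5 --y--> q4
q4 --y--> q6
q6 --x--> q3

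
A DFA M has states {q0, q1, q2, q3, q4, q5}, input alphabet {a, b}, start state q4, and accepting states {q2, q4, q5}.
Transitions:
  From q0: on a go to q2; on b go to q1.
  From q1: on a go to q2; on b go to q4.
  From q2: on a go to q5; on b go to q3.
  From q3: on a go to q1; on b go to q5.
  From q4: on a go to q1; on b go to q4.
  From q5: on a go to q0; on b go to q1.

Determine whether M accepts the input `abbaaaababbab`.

rejected

q4 --a--> q1
q1 --b--> q4
q4 --b--> q4
q4 --a--> q1
q1 --a--> q2
q2 --a--> q5
q5 --a--> q0
q0 --b--> q1
q1 --a--> q2
q2 --b--> q3
q3 --b--> q5
q5 --a--> q0
q0 --b--> q1
End in state q1, which is not an accepting state.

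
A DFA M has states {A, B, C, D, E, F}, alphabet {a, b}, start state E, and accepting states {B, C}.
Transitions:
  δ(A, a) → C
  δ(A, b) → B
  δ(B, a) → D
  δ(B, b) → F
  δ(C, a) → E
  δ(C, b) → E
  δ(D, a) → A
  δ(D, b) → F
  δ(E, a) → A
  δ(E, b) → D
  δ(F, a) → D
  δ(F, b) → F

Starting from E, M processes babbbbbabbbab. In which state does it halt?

E --b--> D
D --a--> A
A --b--> B
B --b--> F
F --b--> F
F --b--> F
F --b--> F
F --a--> D
D --b--> F
F --b--> F
F --b--> F
F --a--> D
D --b--> F

F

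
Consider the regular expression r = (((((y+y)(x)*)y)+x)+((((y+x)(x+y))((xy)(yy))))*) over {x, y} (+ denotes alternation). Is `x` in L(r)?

The left alternative ((((y+y)(x)*)y)+x) matches x.

yes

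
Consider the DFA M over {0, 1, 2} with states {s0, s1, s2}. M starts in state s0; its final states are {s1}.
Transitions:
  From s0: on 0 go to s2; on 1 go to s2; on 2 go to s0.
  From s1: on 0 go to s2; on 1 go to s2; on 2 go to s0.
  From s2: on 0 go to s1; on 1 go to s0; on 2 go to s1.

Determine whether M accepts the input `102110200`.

s0 --1--> s2
s2 --0--> s1
s1 --2--> s0
s0 --1--> s2
s2 --1--> s0
s0 --0--> s2
s2 --2--> s1
s1 --0--> s2
s2 --0--> s1
End in state s1, which is an accepting state.

accepted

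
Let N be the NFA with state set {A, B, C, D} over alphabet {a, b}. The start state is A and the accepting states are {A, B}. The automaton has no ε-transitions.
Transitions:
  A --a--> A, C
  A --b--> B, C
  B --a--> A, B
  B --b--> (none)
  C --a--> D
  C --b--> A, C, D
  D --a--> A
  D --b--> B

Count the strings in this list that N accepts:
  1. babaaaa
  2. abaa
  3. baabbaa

3

babaaaa: accepted
abaa: accepted
baabbaa: accepted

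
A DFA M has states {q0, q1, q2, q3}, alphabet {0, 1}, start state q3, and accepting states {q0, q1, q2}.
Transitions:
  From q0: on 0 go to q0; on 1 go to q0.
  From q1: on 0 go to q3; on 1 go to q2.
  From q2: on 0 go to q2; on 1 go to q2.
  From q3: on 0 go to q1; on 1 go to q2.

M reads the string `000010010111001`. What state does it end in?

q3 --0--> q1
q1 --0--> q3
q3 --0--> q1
q1 --0--> q3
q3 --1--> q2
q2 --0--> q2
q2 --0--> q2
q2 --1--> q2
q2 --0--> q2
q2 --1--> q2
q2 --1--> q2
q2 --1--> q2
q2 --0--> q2
q2 --0--> q2
q2 --1--> q2

q2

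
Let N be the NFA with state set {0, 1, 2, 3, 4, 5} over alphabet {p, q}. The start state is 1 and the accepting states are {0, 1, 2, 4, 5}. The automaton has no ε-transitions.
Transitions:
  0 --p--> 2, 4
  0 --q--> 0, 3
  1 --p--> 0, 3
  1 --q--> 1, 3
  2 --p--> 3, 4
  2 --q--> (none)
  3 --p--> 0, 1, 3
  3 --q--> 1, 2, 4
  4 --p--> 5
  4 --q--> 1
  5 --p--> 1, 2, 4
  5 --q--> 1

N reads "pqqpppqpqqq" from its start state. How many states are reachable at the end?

5

Start: {1}
read p: {0, 3}
read q: {0, 1, 2, 3, 4}
read q: {0, 1, 2, 3, 4}
read p: {0, 1, 2, 3, 4, 5}
read p: {0, 1, 2, 3, 4, 5}
read p: {0, 1, 2, 3, 4, 5}
read q: {0, 1, 2, 3, 4}
read p: {0, 1, 2, 3, 4, 5}
read q: {0, 1, 2, 3, 4}
read q: {0, 1, 2, 3, 4}
read q: {0, 1, 2, 3, 4}
Final reachable set {0, 1, 2, 3, 4} has 5 states.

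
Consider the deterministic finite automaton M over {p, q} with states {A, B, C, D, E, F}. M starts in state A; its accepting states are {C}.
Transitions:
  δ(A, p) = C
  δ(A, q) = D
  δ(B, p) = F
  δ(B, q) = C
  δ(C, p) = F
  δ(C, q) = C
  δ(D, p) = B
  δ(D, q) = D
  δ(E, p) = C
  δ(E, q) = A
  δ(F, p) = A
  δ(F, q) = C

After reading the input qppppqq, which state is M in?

C

A --q--> D
D --p--> B
B --p--> F
F --p--> A
A --p--> C
C --q--> C
C --q--> C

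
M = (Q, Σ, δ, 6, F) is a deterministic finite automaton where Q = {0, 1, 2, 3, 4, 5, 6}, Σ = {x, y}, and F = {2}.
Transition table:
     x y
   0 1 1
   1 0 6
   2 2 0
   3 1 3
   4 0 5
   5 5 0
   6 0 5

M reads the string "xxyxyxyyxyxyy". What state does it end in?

6 --x--> 0
0 --x--> 1
1 --y--> 6
6 --x--> 0
0 --y--> 1
1 --x--> 0
0 --y--> 1
1 --y--> 6
6 --x--> 0
0 --y--> 1
1 --x--> 0
0 --y--> 1
1 --y--> 6

6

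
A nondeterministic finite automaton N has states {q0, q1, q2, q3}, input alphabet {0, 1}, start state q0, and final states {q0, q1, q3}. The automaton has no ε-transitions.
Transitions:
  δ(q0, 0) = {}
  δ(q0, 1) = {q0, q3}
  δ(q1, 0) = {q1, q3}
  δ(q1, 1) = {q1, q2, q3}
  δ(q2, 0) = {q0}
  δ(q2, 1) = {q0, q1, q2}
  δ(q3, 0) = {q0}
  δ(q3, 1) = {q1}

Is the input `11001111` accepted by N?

Start: {q0}
read 1: {q0, q3}
read 1: {q0, q1, q3}
read 0: {q0, q1, q3}
read 0: {q0, q1, q3}
read 1: {q0, q1, q2, q3}
read 1: {q0, q1, q2, q3}
read 1: {q0, q1, q2, q3}
read 1: {q0, q1, q2, q3}
Reachable ∩ accepting = {q0, q1, q3} — nonempty.

accepted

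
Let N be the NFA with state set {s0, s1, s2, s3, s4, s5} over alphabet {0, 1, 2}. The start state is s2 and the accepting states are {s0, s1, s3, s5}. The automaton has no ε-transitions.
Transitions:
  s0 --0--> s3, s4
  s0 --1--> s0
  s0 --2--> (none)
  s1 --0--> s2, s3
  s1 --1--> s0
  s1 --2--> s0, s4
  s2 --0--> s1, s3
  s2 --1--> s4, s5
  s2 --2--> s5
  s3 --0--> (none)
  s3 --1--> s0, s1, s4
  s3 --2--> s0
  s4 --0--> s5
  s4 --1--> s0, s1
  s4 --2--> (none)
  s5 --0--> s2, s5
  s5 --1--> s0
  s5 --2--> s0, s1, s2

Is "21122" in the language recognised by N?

rejected

Start: {s2}
read 2: {s5}
read 1: {s0}
read 1: {s0}
read 2: {}
The reachable set is empty and stays empty for the remaining 1 symbol.
Reachable ∩ accepting = {} — empty.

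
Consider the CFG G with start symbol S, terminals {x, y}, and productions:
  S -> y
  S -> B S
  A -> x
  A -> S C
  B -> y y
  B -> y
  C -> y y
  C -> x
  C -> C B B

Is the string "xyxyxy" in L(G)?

no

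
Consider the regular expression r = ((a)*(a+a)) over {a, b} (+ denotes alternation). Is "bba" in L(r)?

No split of bba into u·v has (a)* matching u and (a+a) matching v.

no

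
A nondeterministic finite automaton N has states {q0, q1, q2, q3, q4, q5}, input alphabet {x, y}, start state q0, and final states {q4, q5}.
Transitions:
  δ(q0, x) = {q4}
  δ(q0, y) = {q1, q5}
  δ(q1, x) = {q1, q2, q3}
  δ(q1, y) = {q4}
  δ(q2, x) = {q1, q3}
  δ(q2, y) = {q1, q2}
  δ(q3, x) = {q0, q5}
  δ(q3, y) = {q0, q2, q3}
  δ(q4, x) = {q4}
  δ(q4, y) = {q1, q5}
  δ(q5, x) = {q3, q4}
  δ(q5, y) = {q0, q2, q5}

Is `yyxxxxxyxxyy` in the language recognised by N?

Start: {q0}
read y: {q1, q5}
read y: {q0, q2, q4, q5}
read x: {q1, q3, q4}
read x: {q0, q1, q2, q3, q4, q5}
read x: {q0, q1, q2, q3, q4, q5}
read x: {q0, q1, q2, q3, q4, q5}
read x: {q0, q1, q2, q3, q4, q5}
read y: {q0, q1, q2, q3, q4, q5}
read x: {q0, q1, q2, q3, q4, q5}
read x: {q0, q1, q2, q3, q4, q5}
read y: {q0, q1, q2, q3, q4, q5}
read y: {q0, q1, q2, q3, q4, q5}
Reachable ∩ accepting = {q4, q5} — nonempty.

accepted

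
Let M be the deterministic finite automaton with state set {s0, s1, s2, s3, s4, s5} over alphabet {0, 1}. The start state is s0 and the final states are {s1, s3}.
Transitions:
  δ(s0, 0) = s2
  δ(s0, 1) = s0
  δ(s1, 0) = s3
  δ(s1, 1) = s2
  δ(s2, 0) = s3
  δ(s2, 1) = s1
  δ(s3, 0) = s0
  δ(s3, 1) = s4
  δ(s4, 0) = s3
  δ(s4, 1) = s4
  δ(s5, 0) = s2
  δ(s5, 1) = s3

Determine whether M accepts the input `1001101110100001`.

rejected

s0 --1--> s0
s0 --0--> s2
s2 --0--> s3
s3 --1--> s4
s4 --1--> s4
s4 --0--> s3
s3 --1--> s4
s4 --1--> s4
s4 --1--> s4
s4 --0--> s3
s3 --1--> s4
s4 --0--> s3
s3 --0--> s0
s0 --0--> s2
s2 --0--> s3
s3 --1--> s4
End in state s4, which is not an accepting state.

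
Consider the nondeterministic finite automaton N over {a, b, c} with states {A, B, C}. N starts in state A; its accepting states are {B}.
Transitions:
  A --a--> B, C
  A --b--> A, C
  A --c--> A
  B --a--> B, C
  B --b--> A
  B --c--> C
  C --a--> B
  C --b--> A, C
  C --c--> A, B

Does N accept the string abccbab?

rejected

Start: {A}
read a: {B, C}
read b: {A, C}
read c: {A, B}
read c: {A, C}
read b: {A, C}
read a: {B, C}
read b: {A, C}
Reachable ∩ accepting = {} — empty.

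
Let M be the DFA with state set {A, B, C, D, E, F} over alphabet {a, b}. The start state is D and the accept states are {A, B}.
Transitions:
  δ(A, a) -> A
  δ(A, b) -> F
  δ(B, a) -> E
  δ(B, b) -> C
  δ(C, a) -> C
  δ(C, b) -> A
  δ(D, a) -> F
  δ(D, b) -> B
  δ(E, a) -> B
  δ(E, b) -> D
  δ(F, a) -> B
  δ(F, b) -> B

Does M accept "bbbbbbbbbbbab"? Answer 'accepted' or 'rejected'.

rejected

D --b--> B
B --b--> C
C --b--> A
A --b--> F
F --b--> B
B --b--> C
C --b--> A
A --b--> F
F --b--> B
B --b--> C
C --b--> A
A --a--> A
A --b--> F
End in state F, which is not an accepting state.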